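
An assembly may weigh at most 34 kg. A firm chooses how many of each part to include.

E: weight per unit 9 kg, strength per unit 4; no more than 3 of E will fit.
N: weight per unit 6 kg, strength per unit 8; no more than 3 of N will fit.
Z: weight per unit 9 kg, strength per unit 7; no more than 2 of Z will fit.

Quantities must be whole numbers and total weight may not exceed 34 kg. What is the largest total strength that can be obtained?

3×N and 1×Z: weight 27 ≤ 34, strength 3·8 + 1·7 = 31.
2×N and 2×Z: weight 30 ≤ 34, strength 2·8 + 2·7 = 30.
Best is 31.

31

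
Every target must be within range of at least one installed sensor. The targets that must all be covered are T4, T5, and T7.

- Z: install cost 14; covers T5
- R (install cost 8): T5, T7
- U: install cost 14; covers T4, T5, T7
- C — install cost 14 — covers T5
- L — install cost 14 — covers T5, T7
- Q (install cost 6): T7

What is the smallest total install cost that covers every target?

14

U alone covers T4, T5, T7 — every target.
Total install cost: 14.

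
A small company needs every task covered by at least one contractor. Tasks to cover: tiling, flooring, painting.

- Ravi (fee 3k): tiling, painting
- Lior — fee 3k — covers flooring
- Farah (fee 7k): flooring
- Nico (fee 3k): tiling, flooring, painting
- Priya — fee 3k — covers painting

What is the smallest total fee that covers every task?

Nico alone covers tiling, flooring, painting — every task.
Total fee: 3.

3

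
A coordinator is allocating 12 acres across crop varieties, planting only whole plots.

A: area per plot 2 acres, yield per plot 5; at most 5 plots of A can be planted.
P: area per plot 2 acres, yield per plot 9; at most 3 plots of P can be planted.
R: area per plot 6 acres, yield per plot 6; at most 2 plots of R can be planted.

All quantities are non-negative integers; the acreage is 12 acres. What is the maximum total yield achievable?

42

This is a bounded integer knapsack.
P has the best ratio (9/2); taking only P gives at most 3×9 = 27 (stopped by the supply cap of 3).
Mixing does better — 3×A and 3×P: area 12 ≤ 12, yield 3·5 + 3·9 = 42.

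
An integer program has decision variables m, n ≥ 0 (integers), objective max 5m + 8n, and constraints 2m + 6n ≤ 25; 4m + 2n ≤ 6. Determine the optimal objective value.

24

(m,n)=(0,3): 2·0+6·3=18≤25, 4·0+2·3=6≤6, objective 24.
(m,n)=(0,2): 2·0+6·2=12≤25, 4·0+2·2=4≤6, objective 16.
Maximum is 24 at (m,n)=(0,3).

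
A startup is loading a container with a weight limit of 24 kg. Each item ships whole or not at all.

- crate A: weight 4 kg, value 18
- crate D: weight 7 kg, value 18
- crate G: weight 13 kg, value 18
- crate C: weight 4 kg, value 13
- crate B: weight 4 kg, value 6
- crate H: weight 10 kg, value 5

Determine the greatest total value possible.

55

Allowing fractional choices, the relaxed optimum would be about 61.9, but items are indivisible.
crate A + crate D + crate G: weight 4 + 7 + 13 = 24 ≤ 24, value 18 + 18 + 18 = 54.
crate A + crate D + crate C: weight 4 + 7 + 4 = 15 ≤ 24, value 18 + 18 + 13 = 49.
crate A + crate D + crate C + crate B: weight 4 + 7 + 4 + 4 = 19 ≤ 24, value 18 + 18 + 13 + 6 = 55.
Best is crate A, crate D, crate C, and crate B with total value 55.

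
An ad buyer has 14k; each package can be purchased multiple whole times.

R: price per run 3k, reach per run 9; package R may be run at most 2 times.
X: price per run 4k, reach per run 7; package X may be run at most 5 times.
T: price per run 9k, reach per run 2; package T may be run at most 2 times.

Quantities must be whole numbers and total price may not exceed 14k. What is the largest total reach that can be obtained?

32

2×R and 1×X: price 10 ≤ 14, reach 2·9 + 1·7 = 25.
2×R and 2×X: price 14 ≤ 14, reach 2·9 + 2·7 = 32.
Best is 32.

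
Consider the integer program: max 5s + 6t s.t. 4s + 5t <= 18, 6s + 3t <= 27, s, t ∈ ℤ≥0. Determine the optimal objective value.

The continuous relaxation peaks at (4.5, 0) with value 22.50; rounding to a feasible lattice point costs some objective.
(s,t)=(2,2): 4·2+5·2=18≤18, 6·2+3·2=18≤27, objective 22.
(s,t)=(3,1): 4·3+5·1=17≤18, 6·3+3·1=21≤27, objective 21.
(s,t)=(4,0): 4·4+5·0=16≤18, 6·4+3·0=24≤27, objective 20.
The best lattice point is (2,2), giving 22.

22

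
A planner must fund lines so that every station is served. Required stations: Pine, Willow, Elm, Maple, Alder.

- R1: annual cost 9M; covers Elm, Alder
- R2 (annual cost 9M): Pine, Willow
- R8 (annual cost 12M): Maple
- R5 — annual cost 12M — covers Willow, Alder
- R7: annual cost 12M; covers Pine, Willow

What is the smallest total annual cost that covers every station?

30

This is a weighted set-cover instance.
Choose R1, R2, and R8: together they cover Pine, Willow, Elm, Maple, Alder — every station.
Total annual cost: 9 + 9 + 12 = 30.
No cover costs less than 30.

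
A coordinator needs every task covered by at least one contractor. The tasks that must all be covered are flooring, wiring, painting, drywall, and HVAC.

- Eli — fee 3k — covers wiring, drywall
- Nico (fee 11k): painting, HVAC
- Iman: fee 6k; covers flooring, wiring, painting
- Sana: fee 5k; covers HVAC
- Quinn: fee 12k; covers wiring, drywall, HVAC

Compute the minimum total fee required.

Choose Eli, Iman, and Sana: together they cover flooring, wiring, painting, drywall, HVAC — every task.
Total fee: 3 + 6 + 5 = 14.
No cover costs less than 14.

14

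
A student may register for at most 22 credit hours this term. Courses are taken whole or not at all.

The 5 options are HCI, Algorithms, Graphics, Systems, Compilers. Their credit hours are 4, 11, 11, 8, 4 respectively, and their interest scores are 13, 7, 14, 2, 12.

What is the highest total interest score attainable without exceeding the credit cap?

Take HCI, Graphics, and Compilers: credit hours 4 + 11 + 4 = 19 ≤ 22, interest score 13 + 14 + 12 = 39.
No other feasible combination does better.

39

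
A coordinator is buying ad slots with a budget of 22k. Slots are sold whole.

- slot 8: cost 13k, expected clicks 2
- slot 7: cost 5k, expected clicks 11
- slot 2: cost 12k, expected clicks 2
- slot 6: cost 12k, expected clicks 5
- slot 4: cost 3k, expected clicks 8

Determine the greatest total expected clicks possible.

24

Allowing fractional choices, the relaxed optimum would be about 24.3, but ad slots are indivisible.
slot 7 + slot 6 + slot 4: cost 5 + 12 + 3 = 20 ≤ 22, expected clicks 11 + 5 + 8 = 24.
slot 8 + slot 7 + slot 4: cost 13 + 5 + 3 = 21 ≤ 22, expected clicks 2 + 11 + 8 = 21.
slot 7 + slot 2 + slot 4: cost 5 + 12 + 3 = 20 ≤ 22, expected clicks 11 + 2 + 8 = 21.
Best is slot 7, slot 6, and slot 4 with total expected clicks 24.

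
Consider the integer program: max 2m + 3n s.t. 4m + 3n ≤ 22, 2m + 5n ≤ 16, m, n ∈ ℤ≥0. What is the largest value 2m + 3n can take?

12

(m,n)=(3,2): 4·3+3·2=18≤22, 2·3+5·2=16≤16, objective 12.
(m,n)=(4,1): 4·4+3·1=19≤22, 2·4+5·1=13≤16, objective 11.
(m,n)=(5,0): 4·5+3·0=20≤22, 2·5+5·0=10≤16, objective 10.
No feasible integer point exceeds 12.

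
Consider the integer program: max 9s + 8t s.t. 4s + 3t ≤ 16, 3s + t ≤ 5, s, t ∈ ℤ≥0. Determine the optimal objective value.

40

(s,t)=(0,5) is feasible, giving 40.
(s,t)=(0,4) is feasible, giving 32.
No feasible integer point exceeds 40.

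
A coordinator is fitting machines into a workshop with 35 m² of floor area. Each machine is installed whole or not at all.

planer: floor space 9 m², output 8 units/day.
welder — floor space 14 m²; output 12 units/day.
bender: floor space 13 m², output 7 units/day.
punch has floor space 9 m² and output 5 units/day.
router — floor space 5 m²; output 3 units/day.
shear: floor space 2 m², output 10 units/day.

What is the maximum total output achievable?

35

Treat it as a binary knapsack problem.
Allowing fractional choices, the relaxed optimum would be about 35.8, but machines are indivisible.
welder + bender + router + shear: floor space 14 + 13 + 5 + 2 = 34 ≤ 35, output 12 + 7 + 3 + 10 = 32.
planer + welder + router + shear: floor space 9 + 14 + 5 + 2 = 30 ≤ 35, output 8 + 12 + 3 + 10 = 33.
planer + welder + punch + shear: floor space 9 + 14 + 9 + 2 = 34 ≤ 35, output 8 + 12 + 5 + 10 = 35.
Best is planer, welder, punch, and shear with total output 35.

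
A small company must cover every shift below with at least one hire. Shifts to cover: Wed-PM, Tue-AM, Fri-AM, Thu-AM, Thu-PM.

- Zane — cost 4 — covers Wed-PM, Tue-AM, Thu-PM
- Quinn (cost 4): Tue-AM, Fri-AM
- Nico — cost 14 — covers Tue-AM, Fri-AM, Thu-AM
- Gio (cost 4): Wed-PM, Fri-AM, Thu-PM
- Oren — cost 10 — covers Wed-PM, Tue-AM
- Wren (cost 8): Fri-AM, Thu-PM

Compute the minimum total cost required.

18

The greedy cost-per-new-shift heuristic would pick Zane, Quinn, and Nico for 22, but a cheaper cover exists.
Choose Zane and Nico: together they cover Wed-PM, Tue-AM, Fri-AM, Thu-AM, Thu-PM — every shift.
Total cost: 4 + 14 = 18.
No cover costs less than 18.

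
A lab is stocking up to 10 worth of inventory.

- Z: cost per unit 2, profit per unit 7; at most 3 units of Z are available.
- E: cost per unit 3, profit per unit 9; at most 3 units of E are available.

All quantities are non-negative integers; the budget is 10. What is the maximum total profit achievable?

32

3×Z and 1×E: cost 9 ≤ 10, profit 3·7 + 1·9 = 30.
2×Z and 2×E: cost 10 ≤ 10, profit 2·7 + 2·9 = 32.
Best is 32.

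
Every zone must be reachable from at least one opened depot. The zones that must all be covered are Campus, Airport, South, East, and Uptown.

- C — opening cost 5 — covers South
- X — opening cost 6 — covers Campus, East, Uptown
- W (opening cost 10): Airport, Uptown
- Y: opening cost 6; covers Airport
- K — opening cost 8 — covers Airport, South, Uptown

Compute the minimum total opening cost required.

14

Choose X and K: together they cover Campus, Airport, South, East, Uptown — every zone.
Total opening cost: 6 + 8 = 14.
No cover costs less than 14.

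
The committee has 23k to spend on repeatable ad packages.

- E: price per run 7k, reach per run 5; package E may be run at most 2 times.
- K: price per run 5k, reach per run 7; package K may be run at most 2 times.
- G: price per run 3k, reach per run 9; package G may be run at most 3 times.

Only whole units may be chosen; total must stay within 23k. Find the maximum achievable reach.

41

This is a bounded integer knapsack.
1×E, 1×K, and 3×G: price 21 ≤ 23, reach 1·5 + 1·7 + 3·9 = 39.
2×K and 3×G: price 19 ≤ 23, reach 2·7 + 3·9 = 41.
Best is 41.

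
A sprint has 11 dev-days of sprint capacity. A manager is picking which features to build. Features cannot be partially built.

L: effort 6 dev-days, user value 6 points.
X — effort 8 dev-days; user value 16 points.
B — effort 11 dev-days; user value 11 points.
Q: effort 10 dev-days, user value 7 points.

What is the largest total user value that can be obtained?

16

Q: effort 10 ≤ 11, user value 7.
X: effort 8 ≤ 11, user value 16.
B: effort 11 ≤ 11, user value 11.
Best is X with total user value 16.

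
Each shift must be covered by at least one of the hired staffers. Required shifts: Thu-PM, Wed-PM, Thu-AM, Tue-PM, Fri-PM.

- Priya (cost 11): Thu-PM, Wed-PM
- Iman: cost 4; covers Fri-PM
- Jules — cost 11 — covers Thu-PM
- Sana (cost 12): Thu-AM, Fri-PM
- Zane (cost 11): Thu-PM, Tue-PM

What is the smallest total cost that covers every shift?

This is a weighted set-cover instance.
The greedy cost-per-new-shift heuristic would pick Iman, Priya, Zane, and Sana for 38, but a cheaper cover exists.
Choose Priya, Sana, and Zane: together they cover Thu-PM, Wed-PM, Thu-AM, Tue-PM, Fri-PM — every shift.
Total cost: 11 + 12 + 11 = 34.
No cover costs less than 34.

34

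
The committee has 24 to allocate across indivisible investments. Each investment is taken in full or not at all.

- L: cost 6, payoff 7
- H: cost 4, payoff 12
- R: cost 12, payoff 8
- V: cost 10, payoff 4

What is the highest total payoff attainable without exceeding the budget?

L + H + V: cost 6 + 4 + 10 = 20 ≤ 24, payoff 7 + 12 + 4 = 23.
L + H + R: cost 6 + 4 + 12 = 22 ≤ 24, payoff 7 + 12 + 8 = 27.
H + R: cost 4 + 12 = 16 ≤ 24, payoff 12 + 8 = 20.
Best is L, H, and R with total payoff 27.

27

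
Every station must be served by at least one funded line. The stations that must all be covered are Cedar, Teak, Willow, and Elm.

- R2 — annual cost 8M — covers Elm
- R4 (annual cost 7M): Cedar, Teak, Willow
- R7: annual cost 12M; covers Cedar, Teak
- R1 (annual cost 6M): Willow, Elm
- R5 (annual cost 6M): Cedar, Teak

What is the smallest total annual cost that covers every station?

Choose R1 and R5: together they cover Cedar, Teak, Willow, Elm — every station.
Total annual cost: 6 + 6 = 12.

12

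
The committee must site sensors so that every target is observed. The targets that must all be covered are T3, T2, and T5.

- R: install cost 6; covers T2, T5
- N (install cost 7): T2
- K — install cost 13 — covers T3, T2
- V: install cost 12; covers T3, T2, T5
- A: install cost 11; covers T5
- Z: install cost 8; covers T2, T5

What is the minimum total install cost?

The greedy cost-per-new-target heuristic would pick R and V for 18, but a cheaper cover exists.
V alone covers T3, T2, T5 — every target.
Total install cost: 12.
No cover costs less than 12.

12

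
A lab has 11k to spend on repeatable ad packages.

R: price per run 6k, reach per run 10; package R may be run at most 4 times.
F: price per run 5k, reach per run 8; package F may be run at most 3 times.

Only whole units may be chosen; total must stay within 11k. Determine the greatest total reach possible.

R has the best ratio (10/6); taking only R gives at most 1×10 = 10 (stopped by the price limit).
Mixing does better — 1×R and 1×F: price 11 ≤ 11, reach 1·10 + 1·8 = 18.

18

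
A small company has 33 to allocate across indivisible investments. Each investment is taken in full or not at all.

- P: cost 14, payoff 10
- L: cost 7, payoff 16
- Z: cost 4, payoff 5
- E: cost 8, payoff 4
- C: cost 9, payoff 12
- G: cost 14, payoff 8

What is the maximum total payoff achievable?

38

L + Z + E + C: cost 7 + 4 + 8 + 9 = 28 ≤ 33, payoff 16 + 5 + 4 + 12 = 37.
P + L + C: cost 14 + 7 + 9 = 30 ≤ 33, payoff 10 + 16 + 12 = 38.
Best is P, L, and C with total payoff 38.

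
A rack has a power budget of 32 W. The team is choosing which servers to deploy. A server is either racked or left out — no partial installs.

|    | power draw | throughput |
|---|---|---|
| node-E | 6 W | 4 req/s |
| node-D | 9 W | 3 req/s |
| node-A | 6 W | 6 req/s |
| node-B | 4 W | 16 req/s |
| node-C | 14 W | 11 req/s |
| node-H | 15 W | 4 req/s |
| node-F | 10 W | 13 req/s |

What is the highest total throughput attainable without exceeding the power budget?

Allowing fractional choices, the relaxed optimum would be about 44.4, but servers are indivisible.
node-B + node-C + node-F: power draw 4 + 14 + 10 = 28 ≤ 32, throughput 16 + 11 + 13 = 40.
node-E + node-A + node-B + node-F: power draw 6 + 6 + 4 + 10 = 26 ≤ 32, throughput 4 + 6 + 16 + 13 = 39.
Best is node-B, node-C, and node-F with total throughput 40.

40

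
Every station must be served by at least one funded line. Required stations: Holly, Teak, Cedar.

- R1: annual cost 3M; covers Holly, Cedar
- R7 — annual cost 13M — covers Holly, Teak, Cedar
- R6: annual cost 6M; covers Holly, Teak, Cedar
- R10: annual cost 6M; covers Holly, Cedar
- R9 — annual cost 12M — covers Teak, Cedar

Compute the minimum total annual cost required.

This is a weighted set-cover instance.
The greedy cost-per-new-station heuristic would pick R1 and R6 for 9, but a cheaper cover exists.
R6 alone covers Holly, Teak, Cedar — every station.
Total annual cost: 6.
No cover costs less than 6.

6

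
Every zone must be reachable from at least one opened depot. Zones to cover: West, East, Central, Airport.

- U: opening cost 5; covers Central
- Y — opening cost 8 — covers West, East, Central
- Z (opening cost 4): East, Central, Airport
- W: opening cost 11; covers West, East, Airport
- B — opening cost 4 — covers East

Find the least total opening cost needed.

Choose Y and Z: together they cover West, East, Central, Airport — every zone.
Total opening cost: 8 + 4 = 12.

12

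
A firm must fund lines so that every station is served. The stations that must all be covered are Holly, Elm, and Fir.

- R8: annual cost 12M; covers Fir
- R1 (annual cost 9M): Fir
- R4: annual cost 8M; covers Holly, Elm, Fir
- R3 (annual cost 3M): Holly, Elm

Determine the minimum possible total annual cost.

8

R4 alone covers Holly, Elm, Fir — every station.
Total annual cost: 8.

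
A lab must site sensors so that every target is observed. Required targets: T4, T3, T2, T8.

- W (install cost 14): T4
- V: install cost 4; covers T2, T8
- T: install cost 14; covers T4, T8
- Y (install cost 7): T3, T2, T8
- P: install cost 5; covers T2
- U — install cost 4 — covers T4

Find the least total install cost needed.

11

The greedy cost-per-new-target heuristic would pick V, U, and Y for 15, but a cheaper cover exists.
Choose Y and U: together they cover T4, T3, T2, T8 — every target.
Total install cost: 7 + 4 = 11.
No cover costs less than 11.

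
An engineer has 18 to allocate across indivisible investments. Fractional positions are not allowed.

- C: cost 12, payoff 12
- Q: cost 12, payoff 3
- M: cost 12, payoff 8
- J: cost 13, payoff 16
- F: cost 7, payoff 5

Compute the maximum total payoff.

This is a 0-1 knapsack instance.
M: cost 12 ≤ 18, payoff 8.
J: cost 13 ≤ 18, payoff 16.
C: cost 12 ≤ 18, payoff 12.
Best is J with total payoff 16.

16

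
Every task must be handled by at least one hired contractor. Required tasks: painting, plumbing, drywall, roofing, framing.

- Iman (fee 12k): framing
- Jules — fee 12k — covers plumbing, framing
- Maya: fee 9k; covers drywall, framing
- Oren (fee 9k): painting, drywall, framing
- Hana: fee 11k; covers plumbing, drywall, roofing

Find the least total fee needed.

Choose Oren and Hana: together they cover painting, plumbing, drywall, roofing, framing — every task.
Total fee: 9 + 11 = 20.
No cover costs less than 20.

20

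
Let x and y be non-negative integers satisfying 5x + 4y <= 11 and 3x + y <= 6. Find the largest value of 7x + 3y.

Relaxing integrality, the LP optimum is 14.29 at (x,y) = (1.86, 0.429), which is not an integer point.
(x,y)=(2,0): 5·2+4·0=10≤11, 3·2+1·0=6≤6, objective 14.
(x,y)=(1,1): 5·1+4·1=9≤11, 3·1+1·1=4≤6, objective 10.
(x,y)=(1,0): 5·1+4·0=5≤11, 3·1+1·0=3≤6, objective 7.
No feasible integer point exceeds 14.

14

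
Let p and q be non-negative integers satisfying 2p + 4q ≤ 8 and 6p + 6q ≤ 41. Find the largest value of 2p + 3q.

8

(p,q)=(4,0): 2·4+4·0=8≤8, 6·4+6·0=24≤41, objective 8.
(p,q)=(3,0): 2·3+4·0=6≤8, 6·3+6·0=18≤41, objective 6.
The best lattice point is (4,0), giving 8.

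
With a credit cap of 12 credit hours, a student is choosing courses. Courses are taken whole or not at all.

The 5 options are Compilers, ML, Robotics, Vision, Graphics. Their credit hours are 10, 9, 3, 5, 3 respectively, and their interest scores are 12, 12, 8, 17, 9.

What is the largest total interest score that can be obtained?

34

Vision + Graphics: credit hours 5 + 3 = 8 ≤ 12, interest score 17 + 9 = 26.
Robotics + Vision: credit hours 3 + 5 = 8 ≤ 12, interest score 8 + 17 = 25.
Robotics + Vision + Graphics: credit hours 3 + 5 + 3 = 11 ≤ 12, interest score 8 + 17 + 9 = 34.
Best is Robotics, Vision, and Graphics with total interest score 34.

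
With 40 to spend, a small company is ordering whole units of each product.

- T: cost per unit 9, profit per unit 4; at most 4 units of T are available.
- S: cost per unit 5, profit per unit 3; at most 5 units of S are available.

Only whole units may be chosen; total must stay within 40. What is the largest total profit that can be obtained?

20

S has the best ratio (3/5); taking only S gives at most 5×3 = 15 (stopped by the supply cap of 5).
Mixing does better — 2×T and 4×S: cost 38 ≤ 40, profit 2·4 + 4·3 = 20.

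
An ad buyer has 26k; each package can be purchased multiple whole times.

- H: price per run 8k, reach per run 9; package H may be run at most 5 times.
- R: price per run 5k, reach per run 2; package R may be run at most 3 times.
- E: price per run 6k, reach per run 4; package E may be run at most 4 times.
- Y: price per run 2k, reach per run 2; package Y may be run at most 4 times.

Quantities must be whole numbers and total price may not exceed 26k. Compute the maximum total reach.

29

3×H: price 24 ≤ 26, reach 3·9 = 27.
3×H and 1×Y: price 26 ≤ 26, reach 3·9 + 1·2 = 29.
Best is 29.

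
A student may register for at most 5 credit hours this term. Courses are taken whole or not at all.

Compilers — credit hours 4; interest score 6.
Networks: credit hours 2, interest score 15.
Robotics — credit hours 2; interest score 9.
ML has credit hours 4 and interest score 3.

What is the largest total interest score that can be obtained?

Robotics: credit hours 2 ≤ 5, interest score 9.
Networks + Robotics: credit hours 2 + 2 = 4 ≤ 5, interest score 15 + 9 = 24.
Networks: credit hours 2 ≤ 5, interest score 15.
Best is Networks and Robotics with total interest score 24.

24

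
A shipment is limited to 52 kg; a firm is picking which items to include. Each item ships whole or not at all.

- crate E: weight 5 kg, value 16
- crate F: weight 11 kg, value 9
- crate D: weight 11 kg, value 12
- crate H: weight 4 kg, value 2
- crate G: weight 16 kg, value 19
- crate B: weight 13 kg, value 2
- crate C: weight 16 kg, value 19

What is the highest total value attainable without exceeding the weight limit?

Treat it as a binary knapsack problem.
crate E + crate F + crate H + crate G + crate C: weight 5 + 11 + 4 + 16 + 16 = 52 ≤ 52, value 16 + 9 + 2 + 19 + 19 = 65.
crate E + crate D + crate G + crate C: weight 5 + 11 + 16 + 16 = 48 ≤ 52, value 16 + 12 + 19 + 19 = 66.
crate E + crate D + crate H + crate G + crate C: weight 5 + 11 + 4 + 16 + 16 = 52 ≤ 52, value 16 + 12 + 2 + 19 + 19 = 68.
Best is crate E, crate D, crate H, crate G, and crate C with total value 68.

68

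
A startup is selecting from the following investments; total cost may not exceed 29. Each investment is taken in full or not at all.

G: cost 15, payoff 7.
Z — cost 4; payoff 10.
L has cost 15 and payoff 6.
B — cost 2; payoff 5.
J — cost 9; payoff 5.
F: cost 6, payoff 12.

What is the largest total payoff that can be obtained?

34

This is an integer program with binary decision variables.
Allowing fractional choices, the relaxed optimum would be about 35.7, but investments are indivisible.
Z + L + B + F: cost 4 + 15 + 2 + 6 = 27 ≤ 29, payoff 10 + 6 + 5 + 12 = 33.
Z + B + J + F: cost 4 + 2 + 9 + 6 = 21 ≤ 29, payoff 10 + 5 + 5 + 12 = 32.
G + Z + B + F: cost 15 + 4 + 2 + 6 = 27 ≤ 29, payoff 7 + 10 + 5 + 12 = 34.
Best is G, Z, B, and F with total payoff 34.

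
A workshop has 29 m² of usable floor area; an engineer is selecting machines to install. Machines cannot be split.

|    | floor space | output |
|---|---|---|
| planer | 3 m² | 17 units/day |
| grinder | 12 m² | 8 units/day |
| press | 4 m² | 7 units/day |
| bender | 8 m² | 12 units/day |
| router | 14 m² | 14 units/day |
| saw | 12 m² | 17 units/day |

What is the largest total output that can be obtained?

Allowing fractional choices, the relaxed optimum would be about 55.0, but machines are indivisible.
planer + press + bender + router: floor space 3 + 4 + 8 + 14 = 29 ≤ 29, output 17 + 7 + 12 + 14 = 50.
planer + router + saw: floor space 3 + 14 + 12 = 29 ≤ 29, output 17 + 14 + 17 = 48.
planer + press + bender + saw: floor space 3 + 4 + 8 + 12 = 27 ≤ 29, output 17 + 7 + 12 + 17 = 53.
Best is planer, press, bender, and saw with total output 53.

53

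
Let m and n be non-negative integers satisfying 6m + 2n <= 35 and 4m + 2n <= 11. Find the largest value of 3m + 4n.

The continuous relaxation peaks at (0, 5.5) with value 22.00; rounding to a feasible lattice point costs some objective.
(m,n)=(0,5): 6·0+2·5=10≤35, 4·0+2·5=10≤11, objective 20.
(m,n)=(0,4): 6·0+2·4=8≤35, 4·0+2·4=8≤11, objective 16.
The best lattice point is (0,5), giving 20.

20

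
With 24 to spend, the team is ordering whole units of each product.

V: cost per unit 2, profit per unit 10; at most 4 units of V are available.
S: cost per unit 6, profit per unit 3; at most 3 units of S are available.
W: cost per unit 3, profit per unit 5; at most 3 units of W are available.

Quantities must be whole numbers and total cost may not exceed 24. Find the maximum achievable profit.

4×V, 1×S, and 3×W: cost 23 ≤ 24, profit 4·10 + 1·3 + 3·5 = 58.
4×V and 3×W: cost 17 ≤ 24, profit 4·10 + 3·5 = 55.
Best is 58.

58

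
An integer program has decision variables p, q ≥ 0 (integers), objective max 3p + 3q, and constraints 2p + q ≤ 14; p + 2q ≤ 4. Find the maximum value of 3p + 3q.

12

(p,q)=(4,0) is feasible, giving 12.
(p,q)=(3,0) is feasible, giving 9.
No feasible integer point exceeds 12.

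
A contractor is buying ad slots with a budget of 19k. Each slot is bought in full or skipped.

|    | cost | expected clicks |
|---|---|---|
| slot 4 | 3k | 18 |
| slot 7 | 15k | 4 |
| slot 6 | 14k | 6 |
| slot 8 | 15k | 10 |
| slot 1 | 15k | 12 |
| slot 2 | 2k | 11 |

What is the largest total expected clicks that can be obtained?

35

Take slot 4, slot 6, and slot 2: cost 3 + 14 + 2 = 19 ≤ 19, expected clicks 18 + 6 + 11 = 35.
No other feasible combination does better.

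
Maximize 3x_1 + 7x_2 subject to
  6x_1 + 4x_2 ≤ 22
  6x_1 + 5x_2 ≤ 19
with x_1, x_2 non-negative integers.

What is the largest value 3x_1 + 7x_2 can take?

(x_1,x_2)=(0,3): 6·0+4·3=12≤22, 6·0+5·3=15≤19, objective 21.
(x_1,x_2)=(1,2): 6·1+4·2=14≤22, 6·1+5·2=16≤19, objective 17.
The best lattice point is (0,3), giving 21.

21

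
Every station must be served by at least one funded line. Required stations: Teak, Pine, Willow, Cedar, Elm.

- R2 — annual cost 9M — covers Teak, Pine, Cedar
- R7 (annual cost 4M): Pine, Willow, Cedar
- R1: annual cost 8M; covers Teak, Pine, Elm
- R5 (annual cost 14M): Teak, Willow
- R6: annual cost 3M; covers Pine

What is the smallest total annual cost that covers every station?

12

This is an integer covering problem.
Choose R7 and R1: together they cover Teak, Pine, Willow, Cedar, Elm — every station.
Total annual cost: 4 + 8 = 12.
No cover costs less than 12.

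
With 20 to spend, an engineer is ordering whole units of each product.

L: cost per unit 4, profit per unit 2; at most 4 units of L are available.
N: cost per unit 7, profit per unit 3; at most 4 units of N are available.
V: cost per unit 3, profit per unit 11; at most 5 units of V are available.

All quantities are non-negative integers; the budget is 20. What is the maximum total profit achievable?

This is a bounded integer knapsack.
1×L and 5×V: cost 19 ≤ 20, profit 1·2 + 5·11 = 57.
5×V: cost 15 ≤ 20, profit 5·11 = 55.
Best is 57.

57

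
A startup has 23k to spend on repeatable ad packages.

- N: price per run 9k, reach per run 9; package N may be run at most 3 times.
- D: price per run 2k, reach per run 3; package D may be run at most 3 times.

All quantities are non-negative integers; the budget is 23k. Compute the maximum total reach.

24

2×N and 2×D: price 22 ≤ 23, reach 2·9 + 2·3 = 24.
2×N and 1×D: price 20 ≤ 23, reach 2·9 + 1·3 = 21.
Best is 24.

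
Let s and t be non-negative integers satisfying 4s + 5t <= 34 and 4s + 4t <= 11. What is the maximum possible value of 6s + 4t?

12

(s,t)=(2,0): 4·2+5·0=8≤34, 4·2+4·0=8≤11, objective 12.
(s,t)=(1,1): 4·1+5·1=9≤34, 4·1+4·1=8≤11, objective 10.
(s,t)=(1,0): 4·1+5·0=4≤34, 4·1+4·0=4≤11, objective 6.
The best lattice point is (2,0), giving 12.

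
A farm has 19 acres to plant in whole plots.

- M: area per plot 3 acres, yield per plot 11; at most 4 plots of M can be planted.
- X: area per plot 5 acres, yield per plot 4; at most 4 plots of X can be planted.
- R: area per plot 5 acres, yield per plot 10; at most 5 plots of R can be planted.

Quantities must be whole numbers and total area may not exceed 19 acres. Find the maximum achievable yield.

Take 4×M and 1×R: area 17 ≤ 19, yield 4·11 + 1·10 = 54.
M has the best ratio (11/3) and is taken to its limit of 4; remaining capacity is filled optimally with the others.

54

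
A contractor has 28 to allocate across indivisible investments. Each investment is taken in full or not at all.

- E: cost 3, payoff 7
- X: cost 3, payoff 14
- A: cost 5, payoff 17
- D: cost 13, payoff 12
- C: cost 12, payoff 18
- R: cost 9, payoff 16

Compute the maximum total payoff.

Allowing fractional choices, the relaxed optimum would be about 66.0, but investments are indivisible.
E + X + C + R: cost 3 + 3 + 12 + 9 = 27 ≤ 28, payoff 7 + 14 + 18 + 16 = 55.
E + X + A + C: cost 3 + 3 + 5 + 12 = 23 ≤ 28, payoff 7 + 14 + 17 + 18 = 56.
Best is E, X, A, and C with total payoff 56.

56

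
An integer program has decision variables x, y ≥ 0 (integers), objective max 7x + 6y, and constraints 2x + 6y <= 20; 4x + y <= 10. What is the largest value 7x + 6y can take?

(x,y)=(2,2): 2·2+6·2=16≤20, 4·2+1·2=10≤10, objective 26.
(x,y)=(1,3): 2·1+6·3=20≤20, 4·1+1·3=7≤10, objective 25.
(x,y)=(2,1): 2·2+6·1=10≤20, 4·2+1·1=9≤10, objective 20.
(x,y)=(1,2): 2·1+6·2=14≤20, 4·1+1·2=6≤10, objective 19.
Maximum is 26 at (x,y)=(2,2).

26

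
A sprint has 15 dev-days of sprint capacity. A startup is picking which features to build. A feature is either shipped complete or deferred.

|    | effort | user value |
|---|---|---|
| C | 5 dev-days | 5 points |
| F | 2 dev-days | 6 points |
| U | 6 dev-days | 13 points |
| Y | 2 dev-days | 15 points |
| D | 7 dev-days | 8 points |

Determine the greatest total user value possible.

39

Allowing fractional choices, the relaxed optimum would be about 39.7, but features are indivisible.
C + F + U + Y: effort 5 + 2 + 6 + 2 = 15 ≤ 15, user value 5 + 6 + 13 + 15 = 39.
U + Y + D: effort 6 + 2 + 7 = 15 ≤ 15, user value 13 + 15 + 8 = 36.
Best is C, F, U, and Y with total user value 39.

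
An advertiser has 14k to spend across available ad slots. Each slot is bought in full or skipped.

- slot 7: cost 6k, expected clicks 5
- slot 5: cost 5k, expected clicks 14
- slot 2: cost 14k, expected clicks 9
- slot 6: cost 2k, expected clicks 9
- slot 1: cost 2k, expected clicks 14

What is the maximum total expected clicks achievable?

37

Allowing fractional choices, the relaxed optimum would be about 41.2, but ad slots are indivisible.
slot 5 + slot 1: cost 5 + 2 = 7 ≤ 14, expected clicks 14 + 14 = 28.
slot 7 + slot 5 + slot 1: cost 6 + 5 + 2 = 13 ≤ 14, expected clicks 5 + 14 + 14 = 33.
slot 5 + slot 6 + slot 1: cost 5 + 2 + 2 = 9 ≤ 14, expected clicks 14 + 9 + 14 = 37.
Best is slot 5, slot 6, and slot 1 with total expected clicks 37.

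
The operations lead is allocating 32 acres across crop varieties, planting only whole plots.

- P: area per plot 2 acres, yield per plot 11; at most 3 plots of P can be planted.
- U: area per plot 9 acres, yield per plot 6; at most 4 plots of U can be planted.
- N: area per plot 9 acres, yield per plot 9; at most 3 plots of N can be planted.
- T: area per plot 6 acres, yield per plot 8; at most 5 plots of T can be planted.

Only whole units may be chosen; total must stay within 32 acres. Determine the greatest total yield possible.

3×P and 4×T: area 30 ≤ 32, yield 3·11 + 4·8 = 65.
3×P, 2×N, and 1×T: area 30 ≤ 32, yield 3·11 + 2·9 + 1·8 = 59.
Best is 65.

65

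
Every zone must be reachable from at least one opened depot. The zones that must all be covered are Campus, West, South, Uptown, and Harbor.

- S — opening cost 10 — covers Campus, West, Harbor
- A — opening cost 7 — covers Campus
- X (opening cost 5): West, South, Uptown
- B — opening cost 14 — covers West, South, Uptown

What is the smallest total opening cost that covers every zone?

15

Choose S and X: together they cover Campus, West, South, Uptown, Harbor — every zone.
Total opening cost: 10 + 5 = 15.
No cover costs less than 15.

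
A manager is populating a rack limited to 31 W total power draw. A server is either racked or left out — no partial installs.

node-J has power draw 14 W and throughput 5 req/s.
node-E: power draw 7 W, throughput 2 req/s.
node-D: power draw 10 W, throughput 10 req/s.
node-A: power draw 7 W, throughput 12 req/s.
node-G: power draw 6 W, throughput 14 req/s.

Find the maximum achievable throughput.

node-D + node-A + node-G: power draw 10 + 7 + 6 = 23 ≤ 31, throughput 10 + 12 + 14 = 36.
node-E + node-D + node-A + node-G: power draw 7 + 10 + 7 + 6 = 30 ≤ 31, throughput 2 + 10 + 12 + 14 = 38.
Best is node-E, node-D, node-A, and node-G with total throughput 38.

38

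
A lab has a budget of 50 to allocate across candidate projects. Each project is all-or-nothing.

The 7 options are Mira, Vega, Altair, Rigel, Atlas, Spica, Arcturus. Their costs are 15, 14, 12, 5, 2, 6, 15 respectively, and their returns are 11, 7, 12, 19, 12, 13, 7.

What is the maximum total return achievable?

67

Treat it as a binary knapsack problem.
Allowing fractional choices, the relaxed optimum would be about 72.0, but projects are indivisible.
Vega + Altair + Rigel + Atlas + Spica: cost 14 + 12 + 5 + 2 + 6 = 39 ≤ 50, return 7 + 12 + 19 + 12 + 13 = 63.
Mira + Altair + Rigel + Atlas + Spica: cost 15 + 12 + 5 + 2 + 6 = 40 ≤ 50, return 11 + 12 + 19 + 12 + 13 = 67.
Best is Mira, Altair, Rigel, Atlas, and Spica with total return 67.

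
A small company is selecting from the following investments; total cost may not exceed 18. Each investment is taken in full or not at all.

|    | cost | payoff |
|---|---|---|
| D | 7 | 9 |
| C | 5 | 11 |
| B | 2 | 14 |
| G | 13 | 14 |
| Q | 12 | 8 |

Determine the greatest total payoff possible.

Allowing fractional choices, the relaxed optimum would be about 38.3, but investments are indivisible.
D + C + B: cost 7 + 5 + 2 = 14 ≤ 18, payoff 9 + 11 + 14 = 34.
C + B: cost 5 + 2 = 7 ≤ 18, payoff 11 + 14 = 25.
B + G: cost 2 + 13 = 15 ≤ 18, payoff 14 + 14 = 28.
Best is D, C, and B with total payoff 34.

34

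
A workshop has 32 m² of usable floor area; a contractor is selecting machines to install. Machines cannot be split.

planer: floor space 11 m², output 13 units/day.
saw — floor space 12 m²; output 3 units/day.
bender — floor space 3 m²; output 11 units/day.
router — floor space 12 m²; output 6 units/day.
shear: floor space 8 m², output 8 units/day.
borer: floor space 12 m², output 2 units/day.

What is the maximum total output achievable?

Take planer, bender, and shear: floor space 11 + 3 + 8 = 22 ≤ 32, output 13 + 11 + 8 = 32.
No other feasible combination does better.

32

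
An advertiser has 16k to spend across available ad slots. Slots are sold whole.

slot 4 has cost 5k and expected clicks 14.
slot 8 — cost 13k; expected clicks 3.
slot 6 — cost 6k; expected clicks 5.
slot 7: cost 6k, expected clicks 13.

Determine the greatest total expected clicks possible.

27

Take slot 4 and slot 7: cost 5 + 6 = 11 ≤ 16, expected clicks 14 + 13 = 27.
No other feasible combination does better.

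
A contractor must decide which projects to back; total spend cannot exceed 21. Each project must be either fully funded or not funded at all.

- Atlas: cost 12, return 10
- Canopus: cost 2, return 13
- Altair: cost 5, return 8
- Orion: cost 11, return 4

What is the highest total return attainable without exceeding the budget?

31

Atlas + Canopus + Altair: cost 12 + 2 + 5 = 19 ≤ 21, return 10 + 13 + 8 = 31.
Atlas + Canopus: cost 12 + 2 = 14 ≤ 21, return 10 + 13 = 23.
Canopus + Altair + Orion: cost 2 + 5 + 11 = 18 ≤ 21, return 13 + 8 + 4 = 25.
Best is Atlas, Canopus, and Altair with total return 31.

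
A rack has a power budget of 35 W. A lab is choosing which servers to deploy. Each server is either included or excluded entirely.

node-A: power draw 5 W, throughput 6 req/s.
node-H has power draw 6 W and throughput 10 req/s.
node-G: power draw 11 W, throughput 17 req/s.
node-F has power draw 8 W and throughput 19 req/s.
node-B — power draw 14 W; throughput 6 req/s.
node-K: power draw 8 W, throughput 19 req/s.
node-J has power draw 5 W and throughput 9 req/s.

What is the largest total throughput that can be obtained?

This is an integer program with binary decision variables.
Allowing fractional choices, the relaxed optimum would be about 69.4, but servers are indivisible.
node-G + node-F + node-K + node-J: power draw 11 + 8 + 8 + 5 = 32 ≤ 35, throughput 17 + 19 + 19 + 9 = 64.
node-H + node-G + node-F + node-K: power draw 6 + 11 + 8 + 8 = 33 ≤ 35, throughput 10 + 17 + 19 + 19 = 65.
node-A + node-H + node-F + node-K + node-J: power draw 5 + 6 + 8 + 8 + 5 = 32 ≤ 35, throughput 6 + 10 + 19 + 19 + 9 = 63.
Best is node-H, node-G, node-F, and node-K with total throughput 65.

65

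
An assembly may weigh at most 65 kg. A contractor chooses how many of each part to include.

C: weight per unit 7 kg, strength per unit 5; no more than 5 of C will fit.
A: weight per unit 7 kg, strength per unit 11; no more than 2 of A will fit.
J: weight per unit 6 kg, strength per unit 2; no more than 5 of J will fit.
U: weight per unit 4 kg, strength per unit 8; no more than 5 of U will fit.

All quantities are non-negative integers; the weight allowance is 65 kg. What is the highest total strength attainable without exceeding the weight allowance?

82

Take 4×C, 2×A, and 5×U: weight 62 ≤ 65, strength 4·5 + 2·11 + 5·8 = 82.
U has the best ratio (8/4) and is taken to its limit of 5; remaining capacity is filled optimally with the others.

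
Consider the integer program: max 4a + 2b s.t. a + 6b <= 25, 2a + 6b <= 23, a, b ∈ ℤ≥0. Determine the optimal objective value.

The continuous relaxation peaks at (11.5, 0) with value 46.00; rounding to a feasible lattice point costs some objective.
(a,b)=(11,0): 1·11+6·0=11≤25, 2·11+6·0=22≤23, objective 44.
(a,b)=(10,0): 1·10+6·0=10≤25, 2·10+6·0=20≤23, objective 40.
The best lattice point is (11,0), giving 44.

44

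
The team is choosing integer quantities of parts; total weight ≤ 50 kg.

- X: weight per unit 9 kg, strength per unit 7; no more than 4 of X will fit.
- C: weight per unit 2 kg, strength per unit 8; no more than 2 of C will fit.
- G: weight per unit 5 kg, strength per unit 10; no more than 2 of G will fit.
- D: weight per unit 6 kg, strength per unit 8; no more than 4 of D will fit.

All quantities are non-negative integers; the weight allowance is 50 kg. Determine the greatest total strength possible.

Take 1×X, 2×C, 2×G, and 4×D: weight 47 ≤ 50, strength 1·7 + 2·8 + 2·10 + 4·8 = 75.
C has the best ratio (8/2) and is taken to its limit of 2; remaining capacity is filled optimally with the others.

75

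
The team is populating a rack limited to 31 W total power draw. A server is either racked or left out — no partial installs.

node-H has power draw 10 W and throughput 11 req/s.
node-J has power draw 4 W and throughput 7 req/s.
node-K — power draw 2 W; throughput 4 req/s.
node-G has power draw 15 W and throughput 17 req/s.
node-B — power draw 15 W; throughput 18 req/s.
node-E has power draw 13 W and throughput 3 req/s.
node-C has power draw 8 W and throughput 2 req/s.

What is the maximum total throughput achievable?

40

Treat it as a binary knapsack problem.
Allowing fractional choices, the relaxed optimum would be about 40.3, but servers are indivisible.
node-H + node-J + node-K + node-G: power draw 10 + 4 + 2 + 15 = 31 ≤ 31, throughput 11 + 7 + 4 + 17 = 39.
node-H + node-J + node-K + node-B: power draw 10 + 4 + 2 + 15 = 31 ≤ 31, throughput 11 + 7 + 4 + 18 = 40.
node-H + node-J + node-B: power draw 10 + 4 + 15 = 29 ≤ 31, throughput 11 + 7 + 18 = 36.
Best is node-H, node-J, node-K, and node-B with total throughput 40.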